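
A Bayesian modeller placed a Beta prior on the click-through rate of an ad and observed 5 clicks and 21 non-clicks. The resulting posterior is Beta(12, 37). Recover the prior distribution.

Beta is conjugate to the binomial likelihood: posterior = Beta(α+s, β+f).
So α = 12 − 5 = 7 and β = 37 − 21 = 16.

Beta(7, 16)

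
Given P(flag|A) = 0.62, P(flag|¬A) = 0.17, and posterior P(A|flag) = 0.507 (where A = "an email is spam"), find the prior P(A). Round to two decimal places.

P(A) = 0.22

Bayes' rule in odds form gives O(A|E) = O(A)·[P(E|A)/P(E|¬A)], hence O(A) = O(A|E)/LR.
Posterior odds = 0.507/(1−0.507) = 1.0284. LR = 0.62/0.17 = 3.6471.
Prior odds = 1.0284/3.6471 = 0.2820, so P(A) = 0.2820/(1+0.2820) ≈ 0.22.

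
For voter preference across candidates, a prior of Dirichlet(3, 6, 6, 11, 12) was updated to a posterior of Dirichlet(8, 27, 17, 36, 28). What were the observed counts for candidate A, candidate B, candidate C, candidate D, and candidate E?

For a Dirichlet(α) prior with multinomial counts c, the posterior is Dirichlet(α + c) componentwise.
Counts are posterior − prior componentwise: 8−3=5, 27−6=21, 17−6=11, 36−11=25, 28−12=16.

counts (5, 21, 11, 25, 16)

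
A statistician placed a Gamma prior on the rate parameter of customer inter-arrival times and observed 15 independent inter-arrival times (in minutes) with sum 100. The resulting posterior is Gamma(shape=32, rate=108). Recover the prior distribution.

For an exponential likelihood with a Gamma(α, β) prior on the rate, n observations with total T give posterior Gamma(α+n, β+T).
So α = 32 − 15 = 17 and β = 108 − 100 = 8.

Gamma(shape=17, rate=8)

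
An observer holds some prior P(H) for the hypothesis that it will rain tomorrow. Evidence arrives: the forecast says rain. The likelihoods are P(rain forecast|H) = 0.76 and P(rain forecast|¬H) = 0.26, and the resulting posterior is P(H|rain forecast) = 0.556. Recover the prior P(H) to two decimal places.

P(H) = 0.30

In odds form, posterior odds = prior odds × likelihood ratio, so prior odds = posterior odds ÷ LR.
Posterior odds = 0.556/(1−0.556) = 1.2523. LR = 0.76/0.26 = 2.9231.
Prior odds = 1.2523/2.9231 = 0.4284, so P(H) = 0.4284/(1+0.4284) ≈ 0.30.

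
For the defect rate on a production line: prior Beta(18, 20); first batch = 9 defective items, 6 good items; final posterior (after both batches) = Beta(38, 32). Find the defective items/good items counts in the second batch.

11 defective items and 6 good items

Sequential conjugate updates are equivalent to a single update on the pooled data, so total successes = posterior α − prior α and total failures = posterior β − prior β.
Total across both batches: 38−18=20 defective items, 32−20=12 good items.
Subtract the first batch: 20−9=11 defective items and 12−6=6 good items.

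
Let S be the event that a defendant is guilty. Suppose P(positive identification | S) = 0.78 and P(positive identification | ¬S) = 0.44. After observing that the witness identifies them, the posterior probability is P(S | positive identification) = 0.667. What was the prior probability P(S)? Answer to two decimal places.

Bayes' rule in odds form gives O(S|E) = O(S)·[P(E|S)/P(E|¬S)], hence O(S) = O(S|E)/LR.
Posterior odds = 0.667/(1−0.667) = 2.0030. LR = 0.78/0.44 = 1.7727.
Prior odds = 2.0030/1.7727 = 1.1299, so P(S) = 1.1299/(1+1.1299) ≈ 0.53.

P(S) = 0.53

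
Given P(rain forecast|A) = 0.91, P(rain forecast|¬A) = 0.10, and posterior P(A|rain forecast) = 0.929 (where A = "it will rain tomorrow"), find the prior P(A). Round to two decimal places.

In odds form, posterior odds = prior odds × likelihood ratio, so prior odds = posterior odds ÷ LR.
Posterior odds = 0.929/(1−0.929) = 13.0845. LR = 0.91/0.10 = 9.1000.
Prior odds = 13.0845/9.1000 = 1.4379, so P(A) = 1.4379/(1+1.4379) ≈ 0.59.

P(A) = 0.59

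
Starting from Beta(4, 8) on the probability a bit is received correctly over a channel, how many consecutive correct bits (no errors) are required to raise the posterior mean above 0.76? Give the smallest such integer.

k = 22

After k correct bits and 0 errors the posterior is Beta(4+k, 8), with mean (4+k)/(4+8+k).
Set (4+k)/(12+k) > 0.76 and solve: k > (0.76·12 − 4)/(1 − 0.76) = 21.333.
The smallest integer exceeding 21.333 is 22.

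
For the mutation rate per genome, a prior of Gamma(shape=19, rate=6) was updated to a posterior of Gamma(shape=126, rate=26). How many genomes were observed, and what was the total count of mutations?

A Gamma(α, β) prior (rate parametrization) on a Poisson rate with n observations summing to S gives posterior Gamma(α+S, β+n).
Matching: Σxᵢ = 126 − 19 = 107 and n = 26 − 6 = 20.

n = 20 genomes with total 107 mutations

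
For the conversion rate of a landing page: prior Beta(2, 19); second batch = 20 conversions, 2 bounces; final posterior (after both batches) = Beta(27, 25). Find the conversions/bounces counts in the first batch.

Because Beta–binomial updating is additive in the counts, the combined data contributed (α_post−α_prior, β_post−β_prior) successes and failures.
Total across both batches: 27−2=25 conversions, 25−19=6 bounces.
Subtract the second batch: 25−20=5 conversions and 6−2=4 bounces.

5 conversions and 4 bounces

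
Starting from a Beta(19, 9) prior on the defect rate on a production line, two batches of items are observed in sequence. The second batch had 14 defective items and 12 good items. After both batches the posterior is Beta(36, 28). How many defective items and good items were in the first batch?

3 defective items and 7 good items

Because Beta–binomial updating is additive in the counts, the combined data contributed (α_post−α_prior, β_post−β_prior) successes and failures.
Total across both batches: 36−19=17 defective items, 28−9=19 good items.
Subtract the second batch: 17−14=3 defective items and 19−12=7 good items.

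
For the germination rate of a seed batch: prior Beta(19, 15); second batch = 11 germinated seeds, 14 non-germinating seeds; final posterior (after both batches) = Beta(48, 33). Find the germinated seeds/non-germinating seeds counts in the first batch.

18 germinated seeds and 4 non-germinating seeds

Sequential conjugate updates are equivalent to a single update on the pooled data, so total successes = posterior α − prior α and total failures = posterior β − prior β.
Total across both batches: 48−19=29 germinated seeds, 33−15=18 non-germinating seeds.
Subtract the second batch: 29−11=18 germinated seeds and 18−14=4 non-germinating seeds.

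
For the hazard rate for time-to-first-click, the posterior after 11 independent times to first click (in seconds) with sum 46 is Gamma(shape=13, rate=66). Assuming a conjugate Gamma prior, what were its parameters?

Gamma(shape=2, rate=20)

For an exponential likelihood with a Gamma(α, β) prior on the rate, n observations with total T give posterior Gamma(α+n, β+T).
So α = 13 − 11 = 2 and β = 66 − 46 = 20.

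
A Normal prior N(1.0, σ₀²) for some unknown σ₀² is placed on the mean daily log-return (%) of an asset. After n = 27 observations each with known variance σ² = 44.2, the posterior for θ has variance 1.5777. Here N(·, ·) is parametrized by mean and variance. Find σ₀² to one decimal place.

σ₀² = 43.5

Posterior precision equals prior precision plus data precision: 1/σ_n² = 1/σ₀² + n/σ².
So 1/σ₀² = 1/1.5777 − 27/44.2 = 0.633834 − 0.610860 = 0.022974.
Hence σ₀² = 1/0.022974 ≈ 43.5.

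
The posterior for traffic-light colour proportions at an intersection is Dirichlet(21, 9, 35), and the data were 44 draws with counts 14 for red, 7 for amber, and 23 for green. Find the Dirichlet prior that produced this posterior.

Dirichlet(7, 2, 12)

For a Dirichlet(α) prior with multinomial counts c, the posterior is Dirichlet(α + c) componentwise.
Subtract each count from the matching posterior parameter: 21−14=7, 9−7=2, 35−23=12.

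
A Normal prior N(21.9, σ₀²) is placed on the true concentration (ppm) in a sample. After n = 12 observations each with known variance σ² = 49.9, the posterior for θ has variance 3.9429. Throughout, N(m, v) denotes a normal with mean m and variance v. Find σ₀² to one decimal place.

Posterior precision equals prior precision plus data precision: 1/σ_n² = 1/σ₀² + n/σ².
So 1/σ₀² = 1/3.9429 − 12/49.9 = 0.253620 − 0.240481 = 0.013139.
Hence σ₀² = 1/0.013139 ≈ 76.1.

σ₀² = 76.1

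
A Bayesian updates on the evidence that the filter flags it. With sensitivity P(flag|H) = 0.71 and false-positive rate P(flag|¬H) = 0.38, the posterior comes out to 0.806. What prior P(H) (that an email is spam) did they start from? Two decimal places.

Bayes' rule in odds form gives O(H|E) = O(H)·[P(E|H)/P(E|¬H)], hence O(H) = O(H|E)/LR.
Posterior odds = 0.806/(1−0.806) = 4.1546. LR = 0.71/0.38 = 1.8684.
Prior odds = 4.1546/1.8684 = 2.2236, so P(H) = 2.2236/(1+2.2236) ≈ 0.69.

P(H) = 0.69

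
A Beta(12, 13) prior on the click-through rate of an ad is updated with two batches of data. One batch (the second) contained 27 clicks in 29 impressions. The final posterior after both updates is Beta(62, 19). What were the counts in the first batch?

Sequential conjugate updates are equivalent to a single update on the pooled data, so total successes = posterior α − prior α and total failures = posterior β − prior β.
Total across both batches: 62−12=50 clicks, 19−13=6 non-clicks.
Subtract the second batch: 50−27=23 clicks and 6−2=4 non-clicks.

23 clicks and 4 non-clicks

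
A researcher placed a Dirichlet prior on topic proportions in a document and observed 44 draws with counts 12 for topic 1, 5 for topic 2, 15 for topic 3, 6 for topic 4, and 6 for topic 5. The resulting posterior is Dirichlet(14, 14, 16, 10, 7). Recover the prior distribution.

For a Dirichlet(α) prior with multinomial counts c, the posterior is Dirichlet(α + c) componentwise.
Subtract each count from the matching posterior parameter: 14−12=2, 14−5=9, 16−15=1, 10−6=4, 7−6=1.

Dirichlet(2, 9, 1, 4, 1)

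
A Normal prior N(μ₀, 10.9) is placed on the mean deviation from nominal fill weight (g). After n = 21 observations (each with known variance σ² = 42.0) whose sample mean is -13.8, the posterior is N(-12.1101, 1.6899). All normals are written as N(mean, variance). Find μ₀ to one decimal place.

μ₀ = -2.9

With known observation variance, the Normal–Normal posterior has precision τ_n = τ₀ + n/σ² and mean μ_n = (τ₀μ₀ + (n/σ²)x̄)/τ_n.
Here τ₀ = 1/10.9 = 0.091743 and τ_data = 21/42.0 = 0.500000, so τ_n = 0.591743.
Rearranging for μ₀: μ₀ = (μ_n·τ_n − τ_data·x̄)/τ₀ = (-12.1101·0.591743 − 0.500000·-13.8) / 0.091743 = -0.266067/0.091743 ≈ -2.9.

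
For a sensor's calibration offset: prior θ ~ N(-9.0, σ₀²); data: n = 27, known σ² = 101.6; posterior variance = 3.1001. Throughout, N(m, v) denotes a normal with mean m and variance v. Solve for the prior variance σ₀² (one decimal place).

σ₀² = 17.6

Posterior precision equals prior precision plus data precision: 1/σ_n² = 1/σ₀² + n/σ².
So 1/σ₀² = 1/3.1001 − 27/101.6 = 0.322570 − 0.265748 = 0.056822.
Hence σ₀² = 1/0.056822 ≈ 17.6.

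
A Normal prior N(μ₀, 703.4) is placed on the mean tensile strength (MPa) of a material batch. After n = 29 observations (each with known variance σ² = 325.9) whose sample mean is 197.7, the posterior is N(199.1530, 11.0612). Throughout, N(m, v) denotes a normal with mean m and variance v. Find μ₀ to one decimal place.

With known observation variance, the Normal–Normal posterior has precision τ_n = τ₀ + n/σ² and mean μ_n = (τ₀μ₀ + (n/σ²)x̄)/τ_n.
Here τ₀ = 1/703.4 = 0.001422 and τ_data = 29/325.9 = 0.088984, so τ_n = 0.090406.
Rearranging for μ₀: μ₀ = (μ_n·τ_n − τ_data·x̄)/τ₀ = (199.1530·0.090406 − 0.088984·197.7) / 0.001422 = 0.412489/0.001422 ≈ 290.1.

μ₀ = 290.1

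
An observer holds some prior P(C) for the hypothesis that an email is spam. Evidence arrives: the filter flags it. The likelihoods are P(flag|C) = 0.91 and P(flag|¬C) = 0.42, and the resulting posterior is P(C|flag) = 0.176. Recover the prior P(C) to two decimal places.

P(C) = 0.09

Bayes' rule in odds form gives O(C|E) = O(C)·[P(E|C)/P(E|¬C)], hence O(C) = O(C|E)/LR.
Posterior odds = 0.176/(1−0.176) = 0.2136. LR = 0.91/0.42 = 2.1667.
Prior odds = 0.2136/2.1667 = 0.0986, so P(C) = 0.0986/(1+0.0986) ≈ 0.09.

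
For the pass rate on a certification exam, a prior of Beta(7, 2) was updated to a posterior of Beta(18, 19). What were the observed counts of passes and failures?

Beta is conjugate to the binomial likelihood: posterior = Beta(a+s, b+f).
Match parameters: s=18−7=11, f=19−2=17.

11 passes and 17 failures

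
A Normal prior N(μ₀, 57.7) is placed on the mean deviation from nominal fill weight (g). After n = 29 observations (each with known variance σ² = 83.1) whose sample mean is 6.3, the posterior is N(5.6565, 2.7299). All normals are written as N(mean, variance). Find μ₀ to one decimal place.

μ₀ = -7.3

The posterior mean is a precision-weighted average: μ_n = (τ₀μ₀ + τ_data·x̄)/(τ₀+τ_data), with τ₀=1/σ₀² and τ_data=n/σ².
Here τ₀ = 1/57.7 = 0.017331 and τ_data = 29/83.1 = 0.348977, so τ_n = 0.366308.
Rearranging for μ₀: μ₀ = (μ_n·τ_n − τ_data·x̄)/τ₀ = (5.6565·0.366308 − 0.348977·6.3) / 0.017331 = -0.126534/0.017331 ≈ -7.3.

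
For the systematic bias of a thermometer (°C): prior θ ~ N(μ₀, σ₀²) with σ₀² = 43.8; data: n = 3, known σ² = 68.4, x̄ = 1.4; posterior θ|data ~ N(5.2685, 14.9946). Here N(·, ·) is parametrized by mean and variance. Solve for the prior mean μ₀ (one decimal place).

μ₀ = 12.7

The posterior mean is a precision-weighted average: μ_n = (τ₀μ₀ + τ_data·x̄)/(τ₀+τ_data), with τ₀=1/σ₀² and τ_data=n/σ².
Here τ₀ = 1/43.8 = 0.022831 and τ_data = 3/68.4 = 0.043860, so τ_n = 0.066691.
Rearranging for μ₀: μ₀ = (μ_n·τ_n − τ_data·x̄)/τ₀ = (5.2685·0.066691 − 0.043860·1.4) / 0.022831 = 0.289958/0.022831 ≈ 12.7.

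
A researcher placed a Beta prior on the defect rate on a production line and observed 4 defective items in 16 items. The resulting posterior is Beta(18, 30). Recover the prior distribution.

A Beta(a, b) prior with s successes and f failures in binomial data gives a Beta(a+s, b+f) posterior.
Subtract the data counts: 18−4=14, 30−12=18.

Beta(14, 18)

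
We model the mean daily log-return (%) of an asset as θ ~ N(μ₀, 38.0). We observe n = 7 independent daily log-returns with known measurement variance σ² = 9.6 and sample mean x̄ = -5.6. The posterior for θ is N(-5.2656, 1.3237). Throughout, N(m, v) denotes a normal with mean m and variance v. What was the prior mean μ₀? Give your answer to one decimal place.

μ₀ = 4.0

The posterior mean is a precision-weighted average: μ_n = (τ₀μ₀ + τ_data·x̄)/(τ₀+τ_data), with τ₀=1/σ₀² and τ_data=n/σ².
Here τ₀ = 1/38.0 = 0.026316 and τ_data = 7/9.6 = 0.729167, so τ_n = 0.755483.
Rearranging for μ₀: μ₀ = (μ_n·τ_n − τ_data·x̄)/τ₀ = (-5.2656·0.755483 − 0.729167·-5.6) / 0.026316 = 0.105264/0.026316 ≈ 4.0.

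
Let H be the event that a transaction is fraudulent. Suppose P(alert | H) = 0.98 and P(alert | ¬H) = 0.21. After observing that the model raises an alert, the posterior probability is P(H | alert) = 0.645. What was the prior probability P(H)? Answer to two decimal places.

In odds form, posterior odds = prior odds × likelihood ratio, so prior odds = posterior odds ÷ LR.
Posterior odds = 0.645/(1−0.645) = 1.8169. LR = 0.98/0.21 = 4.6667.
Prior odds = 1.8169/4.6667 = 0.3893, so P(H) = 0.3893/(1+0.3893) ≈ 0.28.

P(H) = 0.28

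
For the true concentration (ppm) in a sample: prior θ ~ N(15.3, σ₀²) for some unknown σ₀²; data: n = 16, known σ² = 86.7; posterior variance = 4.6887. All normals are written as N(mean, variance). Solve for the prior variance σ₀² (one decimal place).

For the Normal–Normal model with known σ², precisions add: τ_n = τ₀ + n/σ².
So 1/σ₀² = 1/4.6887 − 16/86.7 = 0.213279 − 0.184544 = 0.028735.
Hence σ₀² = 1/0.028735 ≈ 34.8.

σ₀² = 34.8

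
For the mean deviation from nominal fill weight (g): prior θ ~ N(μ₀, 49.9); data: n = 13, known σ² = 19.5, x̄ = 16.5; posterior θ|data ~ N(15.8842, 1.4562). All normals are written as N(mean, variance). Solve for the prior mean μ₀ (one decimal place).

The posterior mean is a precision-weighted average: μ_n = (τ₀μ₀ + τ_data·x̄)/(τ₀+τ_data), with τ₀=1/σ₀² and τ_data=n/σ².
Here τ₀ = 1/49.9 = 0.020040 and τ_data = 13/19.5 = 0.666667, so τ_n = 0.686707.
Rearranging for μ₀: μ₀ = (μ_n·τ_n − τ_data·x̄)/τ₀ = (15.8842·0.686707 − 0.666667·16.5) / 0.020040 = -0.092214/0.020040 ≈ -4.6.

μ₀ = -4.6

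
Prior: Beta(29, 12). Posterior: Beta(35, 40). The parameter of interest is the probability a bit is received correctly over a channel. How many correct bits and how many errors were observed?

Beta is conjugate to the binomial likelihood: posterior = Beta(α+s, β+f).
So s = 35 − 29 = 6 and f = 40 − 12 = 28.

6 correct bits and 28 errors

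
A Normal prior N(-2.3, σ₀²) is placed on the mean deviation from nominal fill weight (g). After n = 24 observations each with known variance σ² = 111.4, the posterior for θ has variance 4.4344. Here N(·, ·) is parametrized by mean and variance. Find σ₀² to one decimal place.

σ₀² = 99.3

For the Normal–Normal model with known σ², precisions add: τ_n = τ₀ + n/σ².
So 1/σ₀² = 1/4.4344 − 24/111.4 = 0.225510 − 0.215440 = 0.010070.
Hence σ₀² = 1/0.010070 ≈ 99.3.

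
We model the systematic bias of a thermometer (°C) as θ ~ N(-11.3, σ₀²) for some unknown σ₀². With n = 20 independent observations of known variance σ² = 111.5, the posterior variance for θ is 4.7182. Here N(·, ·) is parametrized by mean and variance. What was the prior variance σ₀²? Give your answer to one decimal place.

Posterior precision equals prior precision plus data precision: 1/σ_n² = 1/σ₀² + n/σ².
So 1/σ₀² = 1/4.7182 − 20/111.5 = 0.211945 − 0.179372 = 0.032573.
Hence σ₀² = 1/0.032573 ≈ 30.7.

σ₀² = 30.7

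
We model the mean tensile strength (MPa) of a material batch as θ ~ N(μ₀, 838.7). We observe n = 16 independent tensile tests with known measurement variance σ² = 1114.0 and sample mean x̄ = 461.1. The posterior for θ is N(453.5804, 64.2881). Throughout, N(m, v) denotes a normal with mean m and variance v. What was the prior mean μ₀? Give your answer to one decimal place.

With known observation variance, the Normal–Normal posterior has precision τ_n = τ₀ + n/σ² and mean μ_n = (τ₀μ₀ + (n/σ²)x̄)/τ_n.
Here τ₀ = 1/838.7 = 0.001192 and τ_data = 16/1114.0 = 0.014363, so τ_n = 0.015555.
Rearranging for μ₀: μ₀ = (μ_n·τ_n − τ_data·x̄)/τ₀ = (453.5804·0.015555 − 0.014363·461.1) / 0.001192 = 0.432664/0.001192 ≈ 363.0.

μ₀ = 363.0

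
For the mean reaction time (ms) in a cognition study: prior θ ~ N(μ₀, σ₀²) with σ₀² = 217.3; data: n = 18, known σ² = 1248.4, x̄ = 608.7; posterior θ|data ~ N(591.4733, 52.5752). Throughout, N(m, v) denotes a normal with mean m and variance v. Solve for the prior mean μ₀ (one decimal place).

μ₀ = 537.5

With known observation variance, the Normal–Normal posterior has precision τ_n = τ₀ + n/σ² and mean μ_n = (τ₀μ₀ + (n/σ²)x̄)/τ_n.
Here τ₀ = 1/217.3 = 0.004602 and τ_data = 18/1248.4 = 0.014418, so τ_n = 0.019020.
Rearranging for μ₀: μ₀ = (μ_n·τ_n − τ_data·x̄)/τ₀ = (591.4733·0.019020 − 0.014418·608.7) / 0.004602 = 2.473586/0.004602 ≈ 537.5.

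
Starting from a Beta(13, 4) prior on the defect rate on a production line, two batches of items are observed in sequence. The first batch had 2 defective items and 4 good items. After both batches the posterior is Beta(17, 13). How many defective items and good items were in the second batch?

2 defective items and 5 good items

Sequential conjugate updates are equivalent to a single update on the pooled data, so total successes = posterior α − prior α and total failures = posterior β − prior β.
Total across both batches: 17−13=4 defective items, 13−4=9 good items.
Subtract the first batch: 4−2=2 defective items and 9−4=5 good items.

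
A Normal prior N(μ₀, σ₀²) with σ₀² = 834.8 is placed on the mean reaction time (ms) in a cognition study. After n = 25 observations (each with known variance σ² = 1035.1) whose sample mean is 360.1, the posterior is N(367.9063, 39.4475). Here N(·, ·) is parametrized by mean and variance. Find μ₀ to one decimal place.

μ₀ = 525.3

The posterior mean is a precision-weighted average: μ_n = (τ₀μ₀ + τ_data·x̄)/(τ₀+τ_data), with τ₀=1/σ₀² and τ_data=n/σ².
Here τ₀ = 1/834.8 = 0.001198 and τ_data = 25/1035.1 = 0.024152, so τ_n = 0.025350.
Rearranging for μ₀: μ₀ = (μ_n·τ_n − τ_data·x̄)/τ₀ = (367.9063·0.025350 − 0.024152·360.1) / 0.001198 = 0.629290/0.001198 ≈ 525.3.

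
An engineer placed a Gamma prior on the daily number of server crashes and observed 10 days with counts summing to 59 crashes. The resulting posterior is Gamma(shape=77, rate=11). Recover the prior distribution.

A Gamma(α, β) prior (rate parametrization) on a Poisson rate with n observations summing to S gives posterior Gamma(α+S, β+n).
So α = 77 − 59 = 18 and β = 11 − 10 = 1.

Gamma(shape=18, rate=1)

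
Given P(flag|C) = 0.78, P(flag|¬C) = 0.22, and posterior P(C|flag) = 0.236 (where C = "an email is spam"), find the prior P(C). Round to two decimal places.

P(C) = 0.08

In odds form, posterior odds = prior odds × likelihood ratio, so prior odds = posterior odds ÷ LR.
Posterior odds = 0.236/(1−0.236) = 0.3089. LR = 0.78/0.22 = 3.5455.
Prior odds = 0.3089/3.5455 = 0.0871, so P(C) = 0.0871/(1+0.0871) ≈ 0.08.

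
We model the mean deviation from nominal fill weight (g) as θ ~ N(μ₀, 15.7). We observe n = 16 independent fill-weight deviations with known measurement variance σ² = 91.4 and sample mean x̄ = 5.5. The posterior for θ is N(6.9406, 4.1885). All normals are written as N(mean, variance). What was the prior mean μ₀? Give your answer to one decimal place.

With known observation variance, the Normal–Normal posterior has precision τ_n = τ₀ + n/σ² and mean μ_n = (τ₀μ₀ + (n/σ²)x̄)/τ_n.
Here τ₀ = 1/15.7 = 0.063694 and τ_data = 16/91.4 = 0.175055, so τ_n = 0.238749.
Rearranging for μ₀: μ₀ = (μ_n·τ_n − τ_data·x̄)/τ₀ = (6.9406·0.238749 − 0.175055·5.5) / 0.063694 = 0.694259/0.063694 ≈ 10.9.

μ₀ = 10.9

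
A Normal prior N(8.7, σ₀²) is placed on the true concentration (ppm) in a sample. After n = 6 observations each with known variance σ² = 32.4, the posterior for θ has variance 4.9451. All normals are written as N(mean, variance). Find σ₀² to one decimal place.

σ₀² = 58.7

Posterior precision equals prior precision plus data precision: 1/σ_n² = 1/σ₀² + n/σ².
So 1/σ₀² = 1/4.9451 − 6/32.4 = 0.202220 − 0.185185 = 0.017035.
Hence σ₀² = 1/0.017035 ≈ 58.7.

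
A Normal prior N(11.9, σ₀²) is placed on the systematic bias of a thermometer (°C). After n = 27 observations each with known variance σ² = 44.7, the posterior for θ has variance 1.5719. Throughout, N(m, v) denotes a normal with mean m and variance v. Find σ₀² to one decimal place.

For the Normal–Normal model with known σ², precisions add: τ_n = τ₀ + n/σ².
So 1/σ₀² = 1/1.5719 − 27/44.7 = 0.636173 − 0.604027 = 0.032146.
Hence σ₀² = 1/0.032146 ≈ 31.1.

σ₀² = 31.1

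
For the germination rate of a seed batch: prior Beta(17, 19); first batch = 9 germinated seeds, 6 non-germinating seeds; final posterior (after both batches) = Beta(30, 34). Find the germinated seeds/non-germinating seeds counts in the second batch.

4 germinated seeds and 9 non-germinating seeds

Because Beta–binomial updating is additive in the counts, the combined data contributed (α_post−α_prior, β_post−β_prior) successes and failures.
Total across both batches: 30−17=13 germinated seeds, 34−19=15 non-germinating seeds.
Subtract the first batch: 13−9=4 germinated seeds and 15−6=9 non-germinating seeds.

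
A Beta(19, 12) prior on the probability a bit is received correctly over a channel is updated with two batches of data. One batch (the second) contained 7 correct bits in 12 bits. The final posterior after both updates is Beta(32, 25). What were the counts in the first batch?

6 correct bits and 8 errors

Because Beta–binomial updating is additive in the counts, the combined data contributed (α_post−α_prior, β_post−β_prior) successes and failures.
Total across both batches: 32−19=13 correct bits, 25−12=13 errors.
Subtract the second batch: 13−7=6 correct bits and 13−5=8 errors.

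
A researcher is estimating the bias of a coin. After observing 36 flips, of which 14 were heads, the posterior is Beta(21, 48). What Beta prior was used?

Beta(7, 26)

Beta is conjugate to the binomial likelihood: posterior = Beta(a+s, b+f).
So a = 21 − 14 = 7 and b = 48 − 22 = 26.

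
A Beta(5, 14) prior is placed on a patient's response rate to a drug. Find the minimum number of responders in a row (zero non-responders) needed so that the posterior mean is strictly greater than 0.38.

k = 4

After k responders and 0 non-responders the posterior is Beta(5+k, 14), with mean (5+k)/(5+14+k).
Set (5+k)/(19+k) > 0.38 and solve: k > (0.38·19 − 5)/(1 − 0.38) = 3.581.
The smallest integer exceeding 3.581 is 4, and checking k=4: (9)/(23) = 0.3913 > 0.38.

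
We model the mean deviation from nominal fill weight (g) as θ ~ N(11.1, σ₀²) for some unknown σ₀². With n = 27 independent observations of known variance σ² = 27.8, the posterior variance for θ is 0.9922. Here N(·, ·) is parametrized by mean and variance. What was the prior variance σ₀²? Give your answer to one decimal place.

Posterior precision equals prior precision plus data precision: 1/σ_n² = 1/σ₀² + n/σ².
So 1/σ₀² = 1/0.9922 − 27/27.8 = 1.007861 − 0.971223 = 0.036638.
Hence σ₀² = 1/0.036638 ≈ 27.3.

σ₀² = 27.3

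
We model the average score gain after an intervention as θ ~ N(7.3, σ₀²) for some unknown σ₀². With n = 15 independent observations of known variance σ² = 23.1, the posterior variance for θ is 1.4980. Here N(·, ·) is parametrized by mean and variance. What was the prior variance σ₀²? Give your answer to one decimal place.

For the Normal–Normal model with known σ², precisions add: τ_n = τ₀ + n/σ².
So 1/σ₀² = 1/1.4980 − 15/23.1 = 0.667557 − 0.649351 = 0.018206.
Hence σ₀² = 1/0.018206 ≈ 54.9.

σ₀² = 54.9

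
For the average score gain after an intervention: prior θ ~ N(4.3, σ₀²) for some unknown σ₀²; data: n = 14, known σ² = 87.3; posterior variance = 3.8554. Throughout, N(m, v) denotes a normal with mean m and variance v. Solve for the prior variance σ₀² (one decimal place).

For the Normal–Normal model with known σ², precisions add: τ_n = τ₀ + n/σ².
So 1/σ₀² = 1/3.8554 − 14/87.3 = 0.259376 − 0.160367 = 0.099009.
Hence σ₀² = 1/0.099009 ≈ 10.1.

σ₀² = 10.1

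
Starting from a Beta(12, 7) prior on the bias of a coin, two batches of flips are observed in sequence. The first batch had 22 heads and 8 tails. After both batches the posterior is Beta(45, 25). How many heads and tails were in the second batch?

Sequential conjugate updates are equivalent to a single update on the pooled data, so total successes = posterior α − prior α and total failures = posterior β − prior β.
Total across both batches: 45−12=33 heads, 25−7=18 tails.
Subtract the first batch: 33−22=11 heads and 18−8=10 tails.

11 heads and 10 tails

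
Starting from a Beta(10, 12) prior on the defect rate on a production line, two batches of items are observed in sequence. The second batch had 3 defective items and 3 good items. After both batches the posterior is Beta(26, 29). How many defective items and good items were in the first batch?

13 defective items and 14 good items

Sequential conjugate updates are equivalent to a single update on the pooled data, so total successes = posterior α − prior α and total failures = posterior β − prior β.
Total across both batches: 26−10=16 defective items, 29−12=17 good items.
Subtract the second batch: 16−3=13 defective items and 17−3=14 good items.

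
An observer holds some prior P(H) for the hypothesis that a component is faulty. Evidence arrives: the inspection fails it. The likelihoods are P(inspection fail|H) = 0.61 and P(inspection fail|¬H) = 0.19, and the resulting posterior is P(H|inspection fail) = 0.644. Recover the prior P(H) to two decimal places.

P(H) = 0.36

Bayes' rule in odds form gives O(H|E) = O(H)·[P(E|H)/P(E|¬H)], hence O(H) = O(H|E)/LR.
Posterior odds = 0.644/(1−0.644) = 1.8090. LR = 0.61/0.19 = 3.2105.
Prior odds = 1.8090/3.2105 = 0.5635, so P(H) = 0.5635/(1+0.5635) ≈ 0.36.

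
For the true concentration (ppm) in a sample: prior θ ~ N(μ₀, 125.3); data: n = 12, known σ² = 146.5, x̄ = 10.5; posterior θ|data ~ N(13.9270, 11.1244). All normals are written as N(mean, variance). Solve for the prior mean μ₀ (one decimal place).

μ₀ = 49.1

With known observation variance, the Normal–Normal posterior has precision τ_n = τ₀ + n/σ² and mean μ_n = (τ₀μ₀ + (n/σ²)x̄)/τ_n.
Here τ₀ = 1/125.3 = 0.007981 and τ_data = 12/146.5 = 0.081911, so τ_n = 0.089892.
Rearranging for μ₀: μ₀ = (μ_n·τ_n − τ_data·x̄)/τ₀ = (13.9270·0.089892 − 0.081911·10.5) / 0.007981 = 0.391860/0.007981 ≈ 49.1.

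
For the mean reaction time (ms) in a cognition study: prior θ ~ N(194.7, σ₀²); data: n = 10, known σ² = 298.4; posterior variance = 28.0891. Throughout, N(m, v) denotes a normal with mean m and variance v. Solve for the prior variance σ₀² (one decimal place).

σ₀² = 478.7

Posterior precision equals prior precision plus data precision: 1/σ_n² = 1/σ₀² + n/σ².
So 1/σ₀² = 1/28.0891 − 10/298.4 = 0.035601 − 0.033512 = 0.002089.
Hence σ₀² = 1/0.002089 ≈ 478.7.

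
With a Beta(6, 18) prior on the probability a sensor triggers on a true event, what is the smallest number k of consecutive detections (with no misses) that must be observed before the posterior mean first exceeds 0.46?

After k detections and 0 misses the posterior is Beta(6+k, 18), with mean (6+k)/(6+18+k).
Set (6+k)/(24+k) > 0.46 and solve: k > (0.46·24 − 6)/(1 − 0.46) = 9.333.
The smallest integer exceeding 9.333 is 10.

k = 10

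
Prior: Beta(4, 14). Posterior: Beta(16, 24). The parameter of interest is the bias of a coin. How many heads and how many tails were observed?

12 heads and 10 tails

Beta is conjugate to the binomial likelihood: posterior = Beta(a+s, b+f).
Match parameters: s=16−4=12, f=24−14=10.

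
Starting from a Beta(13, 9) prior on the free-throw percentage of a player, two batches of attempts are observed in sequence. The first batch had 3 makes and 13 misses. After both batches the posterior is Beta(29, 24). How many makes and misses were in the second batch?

13 makes and 2 misses

Sequential conjugate updates are equivalent to a single update on the pooled data, so total successes = posterior α − prior α and total failures = posterior β − prior β.
Total across both batches: 29−13=16 makes, 24−9=15 misses.
Subtract the first batch: 16−3=13 makes and 15−13=2 misses.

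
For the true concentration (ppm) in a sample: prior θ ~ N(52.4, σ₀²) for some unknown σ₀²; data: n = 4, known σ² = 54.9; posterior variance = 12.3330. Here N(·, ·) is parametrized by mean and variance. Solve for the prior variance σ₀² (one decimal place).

σ₀² = 121.6

For the Normal–Normal model with known σ², precisions add: τ_n = τ₀ + n/σ².
So 1/σ₀² = 1/12.3330 − 4/54.9 = 0.081083 − 0.072860 = 0.008223.
Hence σ₀² = 1/0.008223 ≈ 121.6.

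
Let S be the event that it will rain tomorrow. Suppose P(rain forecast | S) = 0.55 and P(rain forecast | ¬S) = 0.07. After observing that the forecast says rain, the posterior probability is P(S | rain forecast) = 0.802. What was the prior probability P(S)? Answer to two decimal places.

In odds form, posterior odds = prior odds × likelihood ratio, so prior odds = posterior odds ÷ LR.
Posterior odds = 0.802/(1−0.802) = 4.0505. LR = 0.55/0.07 = 7.8571.
Prior odds = 4.0505/7.8571 = 0.5155, so P(S) = 0.5155/(1+0.5155) ≈ 0.34.

P(S) = 0.34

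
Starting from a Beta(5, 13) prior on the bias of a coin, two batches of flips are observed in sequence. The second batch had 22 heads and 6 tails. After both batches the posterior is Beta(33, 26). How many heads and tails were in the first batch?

6 heads and 7 tails

Because Beta–binomial updating is additive in the counts, the combined data contributed (α_post−α_prior, β_post−β_prior) successes and failures.
Total across both batches: 33−5=28 heads, 26−13=13 tails.
Subtract the second batch: 28−22=6 heads and 13−6=7 tails.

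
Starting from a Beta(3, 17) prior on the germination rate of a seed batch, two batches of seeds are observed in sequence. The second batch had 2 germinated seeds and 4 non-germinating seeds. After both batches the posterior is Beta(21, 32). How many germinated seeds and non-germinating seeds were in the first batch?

16 germinated seeds and 11 non-germinating seeds

Because Beta–binomial updating is additive in the counts, the combined data contributed (α_post−α_prior, β_post−β_prior) successes and failures.
Total across both batches: 21−3=18 germinated seeds, 32−17=15 non-germinating seeds.
Subtract the second batch: 18−2=16 germinated seeds and 15−4=11 non-germinating seeds.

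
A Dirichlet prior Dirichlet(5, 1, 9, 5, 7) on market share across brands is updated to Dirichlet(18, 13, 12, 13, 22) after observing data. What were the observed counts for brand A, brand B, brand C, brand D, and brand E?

counts (13, 12, 3, 8, 15)

For a Dirichlet(α) prior with multinomial counts c, the posterior is Dirichlet(α + c) componentwise.
Counts are posterior − prior componentwise: 18−5=13, 13−1=12, 12−9=3, 13−5=8, 22−7=15.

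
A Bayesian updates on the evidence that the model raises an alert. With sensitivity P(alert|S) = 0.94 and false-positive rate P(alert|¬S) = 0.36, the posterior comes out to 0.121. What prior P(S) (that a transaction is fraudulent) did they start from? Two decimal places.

Bayes' rule in odds form gives O(S|E) = O(S)·[P(E|S)/P(E|¬S)], hence O(S) = O(S|E)/LR.
Posterior odds = 0.121/(1−0.121) = 0.1377. LR = 0.94/0.36 = 2.6111.
Prior odds = 0.1377/2.6111 = 0.0527, so P(S) = 0.0527/(1+0.0527) ≈ 0.05.

P(S) = 0.05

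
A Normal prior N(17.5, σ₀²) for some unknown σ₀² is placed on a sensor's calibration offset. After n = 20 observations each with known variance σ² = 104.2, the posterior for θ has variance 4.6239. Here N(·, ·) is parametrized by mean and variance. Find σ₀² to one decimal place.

σ₀² = 41.1

For the Normal–Normal model with known σ², precisions add: τ_n = τ₀ + n/σ².
So 1/σ₀² = 1/4.6239 − 20/104.2 = 0.216268 − 0.191939 = 0.024329.
Hence σ₀² = 1/0.024329 ≈ 41.1.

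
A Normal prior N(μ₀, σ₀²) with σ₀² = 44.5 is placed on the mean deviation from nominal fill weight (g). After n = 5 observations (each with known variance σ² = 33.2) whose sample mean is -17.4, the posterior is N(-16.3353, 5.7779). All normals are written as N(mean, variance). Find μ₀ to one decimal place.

The posterior mean is a precision-weighted average: μ_n = (τ₀μ₀ + τ_data·x̄)/(τ₀+τ_data), with τ₀=1/σ₀² and τ_data=n/σ².
Here τ₀ = 1/44.5 = 0.022472 and τ_data = 5/33.2 = 0.150602, so τ_n = 0.173074.
Rearranging for μ₀: μ₀ = (μ_n·τ_n − τ_data·x̄)/τ₀ = (-16.3353·0.173074 − 0.150602·-17.4) / 0.022472 = -0.206741/0.022472 ≈ -9.2.

μ₀ = -9.2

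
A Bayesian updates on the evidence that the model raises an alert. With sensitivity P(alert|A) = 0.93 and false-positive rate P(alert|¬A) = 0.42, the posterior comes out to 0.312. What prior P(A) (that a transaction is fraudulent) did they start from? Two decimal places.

P(A) = 0.17

Bayes' rule in odds form gives O(A|E) = O(A)·[P(E|A)/P(E|¬A)], hence O(A) = O(A|E)/LR.
Posterior odds = 0.312/(1−0.312) = 0.4535. LR = 0.93/0.42 = 2.2143.
Prior odds = 0.4535/2.2143 = 0.2048, so P(A) = 0.2048/(1+0.2048) ≈ 0.17.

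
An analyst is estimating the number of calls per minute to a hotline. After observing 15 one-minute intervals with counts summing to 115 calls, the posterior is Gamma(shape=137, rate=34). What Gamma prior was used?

A Gamma(α, β) prior (rate parametrization) on a Poisson rate with n observations summing to S gives posterior Gamma(α+S, β+n).
So α = 137 − 115 = 22 and β = 34 − 15 = 19.

Gamma(shape=22, rate=19)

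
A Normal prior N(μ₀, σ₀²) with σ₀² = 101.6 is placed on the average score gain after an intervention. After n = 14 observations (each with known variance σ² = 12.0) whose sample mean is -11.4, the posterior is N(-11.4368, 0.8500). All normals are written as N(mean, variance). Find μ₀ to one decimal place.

With known observation variance, the Normal–Normal posterior has precision τ_n = τ₀ + n/σ² and mean μ_n = (τ₀μ₀ + (n/σ²)x̄)/τ_n.
Here τ₀ = 1/101.6 = 0.009843 and τ_data = 14/12.0 = 1.166667, so τ_n = 1.176510.
Rearranging for μ₀: μ₀ = (μ_n·τ_n − τ_data·x̄)/τ₀ = (-11.4368·1.176510 − 1.166667·-11.4) / 0.009843 = -0.155506/0.009843 ≈ -15.8.

μ₀ = -15.8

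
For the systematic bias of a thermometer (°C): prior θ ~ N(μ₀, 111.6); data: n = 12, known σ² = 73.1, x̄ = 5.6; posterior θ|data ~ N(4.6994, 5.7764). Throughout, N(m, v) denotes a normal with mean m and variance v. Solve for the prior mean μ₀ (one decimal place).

The posterior mean is a precision-weighted average: μ_n = (τ₀μ₀ + τ_data·x̄)/(τ₀+τ_data), with τ₀=1/σ₀² and τ_data=n/σ².
Here τ₀ = 1/111.6 = 0.008961 and τ_data = 12/73.1 = 0.164159, so τ_n = 0.173120.
Rearranging for μ₀: μ₀ = (μ_n·τ_n − τ_data·x̄)/τ₀ = (4.6994·0.173120 − 0.164159·5.6) / 0.008961 = -0.105730/0.008961 ≈ -11.8.

μ₀ = -11.8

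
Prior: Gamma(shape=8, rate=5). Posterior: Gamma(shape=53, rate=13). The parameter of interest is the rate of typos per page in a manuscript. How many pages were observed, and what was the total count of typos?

Gamma–Poisson conjugacy: posterior shape = α + Σxᵢ, posterior rate = β + n.
Matching: Σxᵢ = 53 − 8 = 45 and n = 13 − 5 = 8.

n = 8 pages with total 45 typos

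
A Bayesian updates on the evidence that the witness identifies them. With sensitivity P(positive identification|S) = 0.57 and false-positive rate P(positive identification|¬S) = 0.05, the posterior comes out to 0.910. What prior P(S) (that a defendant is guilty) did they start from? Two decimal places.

Bayes' rule in odds form gives O(S|E) = O(S)·[P(E|S)/P(E|¬S)], hence O(S) = O(S|E)/LR.
Posterior odds = 0.910/(1−0.910) = 10.1111. LR = 0.57/0.05 = 11.4000.
Prior odds = 10.1111/11.4000 = 0.8869, so P(S) = 0.8869/(1+0.8869) ≈ 0.47.

P(S) = 0.47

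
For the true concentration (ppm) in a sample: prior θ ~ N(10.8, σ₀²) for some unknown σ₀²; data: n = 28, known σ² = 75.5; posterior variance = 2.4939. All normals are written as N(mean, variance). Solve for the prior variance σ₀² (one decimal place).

For the Normal–Normal model with known σ², precisions add: τ_n = τ₀ + n/σ².
So 1/σ₀² = 1/2.4939 − 28/75.5 = 0.400978 − 0.370861 = 0.030117.
Hence σ₀² = 1/0.030117 ≈ 33.2.

σ₀² = 33.2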